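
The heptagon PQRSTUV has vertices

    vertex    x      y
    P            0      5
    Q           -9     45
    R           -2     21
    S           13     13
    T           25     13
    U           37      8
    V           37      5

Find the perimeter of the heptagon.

148

|PQ| = √((-9)² + (40)²) = √1681 = 41
|QR| = √((7)² + (-24)²) = √625 = 25
|RS| = √((15)² + (-8)²) = √289 = 17
|ST| = √((12)² + (0)²) = √144 = 12
|TU| = √((12)² + (-5)²) = √169 = 13
|UV| = √((0)² + (-3)²) = √9 = 3
|VP| = √((-37)² + (0)²) = √1369 = 37
Perimeter = 41 + 25 + 17 + 12 + 13 + 3 + 37 = 148.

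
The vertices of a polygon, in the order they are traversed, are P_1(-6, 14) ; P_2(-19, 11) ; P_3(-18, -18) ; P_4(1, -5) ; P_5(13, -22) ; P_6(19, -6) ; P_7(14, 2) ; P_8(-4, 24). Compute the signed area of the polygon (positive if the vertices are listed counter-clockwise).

Apply the shoelace formula: 2A = Σ (x_i·y_{i+1} − x_{i+1}·y_i), indices taken mod 8.
Σ = (200) + (540) + (108) + (43) + (340) + (122) + (344) + (88) = 1785
Signed area = Σ/2 = 892.5 (positive ⇒ counter-clockwise traversal).

892.5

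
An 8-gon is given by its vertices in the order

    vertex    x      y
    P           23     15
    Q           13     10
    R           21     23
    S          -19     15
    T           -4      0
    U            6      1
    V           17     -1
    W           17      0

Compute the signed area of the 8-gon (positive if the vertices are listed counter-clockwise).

Σ = (35) + (89) + (752) + (60) + (-4) + (-23) + (17) + (255) = 1181
Signed area = Σ/2 = 590.5 (positive ⇒ counter-clockwise traversal).

590.5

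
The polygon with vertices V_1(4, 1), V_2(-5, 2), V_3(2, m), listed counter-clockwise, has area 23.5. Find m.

-4

Write out the shoelace sum; only the two edges meeting at V_3 involve m:
2·Area = [((-5)·m − 2·2) + (2·1 − 4·m)] + 13
       = -9·m + 11 = 47
⇒ m = -4.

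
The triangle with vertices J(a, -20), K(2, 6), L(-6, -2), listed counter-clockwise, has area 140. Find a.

11

Write out the shoelace sum; only the two edges meeting at J involve a:
2·Area = [((-6)·(-20) − a·(-2)) + (a·6 − 2·(-20))] + 32
       = 8·a + 192 = 280
⇒ a = 11.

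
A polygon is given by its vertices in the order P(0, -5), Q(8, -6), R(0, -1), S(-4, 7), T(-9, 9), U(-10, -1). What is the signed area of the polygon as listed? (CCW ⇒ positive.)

102

P→Q: (0)(-6) − (8)(-5) = 40
Q→R: (8)(-1) − (0)(-6) = -8
R→S: (0)(7) − (-4)(-1) = -4
S→T: (-4)(9) − (-9)(7) = 27
T→U: (-9)(-1) − (-10)(9) = 99
U→P: (-10)(-5) − (0)(-1) = 50
Σ = 204
Signed area = Σ/2 = 102 (positive ⇒ counter-clockwise traversal).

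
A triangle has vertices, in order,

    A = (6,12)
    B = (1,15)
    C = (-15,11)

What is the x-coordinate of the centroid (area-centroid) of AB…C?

Apply the shoelace formula. First the cross-terms c_i = x_i·y_{i+1} − x_{i+1}·y_i:
  78, 236, -246  ⇒  2A = 68, A = 34.
Then Σ (x_i + x_{i+1})·c_i = -544, so x̄ = -544 / (6·34) = -8/3.

-8/3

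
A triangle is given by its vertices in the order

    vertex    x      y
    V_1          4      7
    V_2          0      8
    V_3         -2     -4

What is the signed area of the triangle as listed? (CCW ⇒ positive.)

25

V_1→V_2: (4)(8) − (0)(7) = 32
V_2→V_3: (0)(-4) − (-2)(8) = 16
V_3→V_1: (-2)(7) − (4)(-4) = 2
Σ = 50
Signed area = Σ/2 = 25 (positive ⇒ counter-clockwise traversal).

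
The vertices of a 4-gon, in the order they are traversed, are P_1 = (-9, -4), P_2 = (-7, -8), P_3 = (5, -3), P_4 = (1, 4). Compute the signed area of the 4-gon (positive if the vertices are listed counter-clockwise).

80

Σ = (44) + (61) + (23) + (32) = 160
Signed area = Σ/2 = 80 (positive ⇒ counter-clockwise traversal).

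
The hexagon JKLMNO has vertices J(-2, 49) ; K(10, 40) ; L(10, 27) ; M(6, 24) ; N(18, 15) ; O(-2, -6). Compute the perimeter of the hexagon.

|JK| = √((12)² + (-9)²) = √225 = 15
|KL| = √((0)² + (-13)²) = √169 = 13
|LM| = √((-4)² + (-3)²) = √25 = 5
|MN| = √((12)² + (-9)²) = √225 = 15
|NO| = √((-20)² + (-21)²) = √841 = 29
|OJ| = √((0)² + (55)²) = √3025 = 55
Perimeter = 15 + 13 + 5 + 15 + 29 + 55 = 132.

132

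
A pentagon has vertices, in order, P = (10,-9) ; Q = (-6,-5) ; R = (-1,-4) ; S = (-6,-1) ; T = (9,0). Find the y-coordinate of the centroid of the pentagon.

-106/27

Apply the shoelace formula. First the cross-terms c_i = x_i·y_{i+1} − x_{i+1}·y_i:
  -104, 19, -23, 9, -81  ⇒  2A = -180, A = -90.
Then Σ (y_i + y_{i+1})·c_i = 2120, so ȳ = 2120 / (6·(-90)) = -106/27.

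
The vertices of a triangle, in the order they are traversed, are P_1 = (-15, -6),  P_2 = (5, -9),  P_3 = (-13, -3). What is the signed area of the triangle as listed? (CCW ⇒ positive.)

Apply the surveyor's formula: 2A = Σ (x_i·y_{i+1} − x_{i+1}·y_i), indices taken mod 3.
Cross-terms: 165, -132, 33  ⇒  Σ = 66
Signed area = Σ/2 = 33 (positive ⇒ counter-clockwise traversal).

33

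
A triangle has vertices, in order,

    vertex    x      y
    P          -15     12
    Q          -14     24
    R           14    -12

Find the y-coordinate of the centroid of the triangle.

8

Apply the shoelace (surveyor's) formula. First the cross-terms c_i = x_i·y_{i+1} − x_{i+1}·y_i:
  -192, -168, -12  ⇒  2A = -372, A = -186.
Then Σ (y_i + y_{i+1})·c_i = -8928, so ȳ = -8928 / (6·(-186)) = 8.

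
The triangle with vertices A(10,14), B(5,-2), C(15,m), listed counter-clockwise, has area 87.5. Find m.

-5

Write out the shoelace sum; only the two edges meeting at C involve m:
2·Area = [(5·m − 15·(-2)) + (15·14 − 10·m)] + -90
       = -5·m + 150 = 175
⇒ m = -5.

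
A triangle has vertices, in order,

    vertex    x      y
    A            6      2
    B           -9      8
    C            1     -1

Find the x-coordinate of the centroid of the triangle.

-2/3

Apply Gauss's area formula. First the cross-terms c_i = x_i·y_{i+1} − x_{i+1}·y_i:
  66, 1, 8  ⇒  2A = 75, A = 37.5.
Then Σ (x_i + x_{i+1})·c_i = -150, so x̄ = -150 / (6·37.5) = -2/3.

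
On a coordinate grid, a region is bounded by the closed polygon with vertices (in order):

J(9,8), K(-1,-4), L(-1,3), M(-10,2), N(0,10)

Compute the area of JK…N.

98.5

Apply the shoelace formula: 2A = Σ (x_i·y_{i+1} − x_{i+1}·y_i), indices taken mod 5.
Σ = (-28) + (-7) + (28) + (-100) + (-90) = -197
Area = |Σ|/2 = 98.5.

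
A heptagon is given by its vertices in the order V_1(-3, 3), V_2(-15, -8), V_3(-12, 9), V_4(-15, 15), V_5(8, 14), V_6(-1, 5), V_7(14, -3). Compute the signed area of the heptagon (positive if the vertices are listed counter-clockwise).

Apply the shoelace (surveyor's) formula: 2A = Σ (x_i·y_{i+1} − x_{i+1}·y_i), indices taken mod 7.
Σ = (69) + (-231) + (-45) + (-330) + (54) + (-67) + (33) = -517
Signed area = Σ/2 = -258.5 (negative ⇒ clockwise traversal).

-258.5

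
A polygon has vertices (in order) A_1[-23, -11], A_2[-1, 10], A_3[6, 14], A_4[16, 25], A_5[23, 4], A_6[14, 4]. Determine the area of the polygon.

Cross-terms: -241, -74, -74, -511, 36, -62  ⇒  Σ = -926
Area = |Σ|/2 = 463.

463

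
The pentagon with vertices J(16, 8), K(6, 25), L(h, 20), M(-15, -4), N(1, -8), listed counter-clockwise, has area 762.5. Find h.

-17

Write out the shoelace sum; only the two edges meeting at L involve h:
2·Area = [(6·20 − h·25) + (h·(-4) − (-15)·20)] + 612
       = -29·h + 1032 = 1525
⇒ h = -17.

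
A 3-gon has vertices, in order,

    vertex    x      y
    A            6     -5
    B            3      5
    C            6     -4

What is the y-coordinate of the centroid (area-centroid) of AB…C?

Apply the surveyor's formula. First the cross-terms c_i = x_i·y_{i+1} − x_{i+1}·y_i:
  45, -42, -6  ⇒  2A = -3, A = -1.5.
Then Σ (y_i + y_{i+1})·c_i = 12, so ȳ = 12 / (6·(-1.5)) = -4/3.

-4/3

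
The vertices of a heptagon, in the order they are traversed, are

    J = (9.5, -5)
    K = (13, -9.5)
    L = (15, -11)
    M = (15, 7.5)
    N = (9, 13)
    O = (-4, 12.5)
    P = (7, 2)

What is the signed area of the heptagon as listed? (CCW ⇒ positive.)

197.125

Apply the surveyor's formula: 2A = Σ (x_i·y_{i+1} − x_{i+1}·y_i), indices taken mod 7.
Σ = (-25.25) + (-0.5) + (277.5) + (127.5) + (164.5) + (-95.5) + (-54) = 394.25
Signed area = Σ/2 = 197.125 (positive ⇒ counter-clockwise traversal).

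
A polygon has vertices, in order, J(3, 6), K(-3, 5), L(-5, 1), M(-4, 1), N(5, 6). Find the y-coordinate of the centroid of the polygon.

434/111

Apply the surveyor's formula. First the cross-terms c_i = x_i·y_{i+1} − x_{i+1}·y_i:
  33, 22, -1, -29, 12  ⇒  2A = 37, A = 18.5.
Then Σ (y_i + y_{i+1})·c_i = 434, so ȳ = 434 / (6·18.5) = 434/111.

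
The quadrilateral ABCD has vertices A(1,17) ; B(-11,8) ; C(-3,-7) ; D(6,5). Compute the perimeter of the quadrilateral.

|AB| = √((-12)² + (-9)²) = √225 = 15
|BC| = √((8)² + (-15)²) = √289 = 17
|CD| = √((9)² + (12)²) = √225 = 15
|DA| = √((-5)² + (12)²) = √169 = 13
Perimeter = 15 + 17 + 15 + 13 = 60.

60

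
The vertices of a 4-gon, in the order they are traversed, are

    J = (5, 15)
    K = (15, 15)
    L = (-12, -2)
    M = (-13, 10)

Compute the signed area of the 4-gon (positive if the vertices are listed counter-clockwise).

Apply Gauss's area formula: 2A = Σ (x_i·y_{i+1} − x_{i+1}·y_i), indices taken mod 4.
Cross-terms: -150, 150, -146, -245  ⇒  Σ = -391
Signed area = Σ/2 = -195.5 (negative ⇒ clockwise traversal).

-195.5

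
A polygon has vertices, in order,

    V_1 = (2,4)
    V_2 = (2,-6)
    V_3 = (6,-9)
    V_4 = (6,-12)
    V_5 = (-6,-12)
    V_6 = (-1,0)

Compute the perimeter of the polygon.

48

|V_1V_2| = √((0)² + (-10)²) = √100 = 10
|V_2V_3| = √((4)² + (-3)²) = √25 = 5
|V_3V_4| = √((0)² + (-3)²) = √9 = 3
|V_4V_5| = √((-12)² + (0)²) = √144 = 12
|V_5V_6| = √((5)² + (12)²) = √169 = 13
|V_6V_1| = √((3)² + (4)²) = √25 = 5
Perimeter = 10 + 5 + 3 + 12 + 13 + 5 = 48.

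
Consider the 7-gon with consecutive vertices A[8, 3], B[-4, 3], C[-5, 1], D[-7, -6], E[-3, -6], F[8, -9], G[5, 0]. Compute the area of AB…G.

121.5

Apply the surveyor's formula: 2A = Σ (x_i·y_{i+1} − x_{i+1}·y_i), indices taken mod 7.
Σ = (36) + (11) + (37) + (24) + (75) + (45) + (15) = 243
Area = |Σ|/2 = 121.5.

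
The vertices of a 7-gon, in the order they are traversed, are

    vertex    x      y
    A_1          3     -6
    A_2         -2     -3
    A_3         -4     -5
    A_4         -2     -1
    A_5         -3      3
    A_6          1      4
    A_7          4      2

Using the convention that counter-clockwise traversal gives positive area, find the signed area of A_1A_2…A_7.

Apply Gauss's area formula: 2A = Σ (x_i·y_{i+1} − x_{i+1}·y_i), indices taken mod 7.
Cross-terms: -21, -2, -6, -9, -15, -14, -30  ⇒  Σ = -97
Signed area = Σ/2 = -48.5 (negative ⇒ clockwise traversal).

-48.5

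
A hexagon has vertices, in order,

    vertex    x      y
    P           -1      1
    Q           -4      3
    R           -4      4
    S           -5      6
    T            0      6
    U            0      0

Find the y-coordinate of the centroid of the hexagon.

424/111

Apply Gauss's area formula. First the cross-terms c_i = x_i·y_{i+1} − x_{i+1}·y_i:
  1, -4, -4, -30, 0, 0  ⇒  2A = -37, A = -18.5.
Then Σ (y_i + y_{i+1})·c_i = -424, so ȳ = -424 / (6·(-18.5)) = 424/111.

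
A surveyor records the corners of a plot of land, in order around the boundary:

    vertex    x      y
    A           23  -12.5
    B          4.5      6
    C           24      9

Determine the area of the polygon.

Apply the surveyor's formula: 2A = Σ (x_i·y_{i+1} − x_{i+1}·y_i), indices taken mod 3.
A→B: (23)(6) − (4.5)(-12.5) = 194.25
B→C: (4.5)(9) − (24)(6) = -103.5
C→A: (24)(-12.5) − (23)(9) = -507
Σ = -416.25
Area = |Σ|/2 = 208.125.

208.125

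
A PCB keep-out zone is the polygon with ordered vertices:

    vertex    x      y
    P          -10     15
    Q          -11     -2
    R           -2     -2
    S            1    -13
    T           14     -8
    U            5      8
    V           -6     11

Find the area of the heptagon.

Cross-terms: 185, 18, 28, 174, 152, 103, 20  ⇒  Σ = 680
Area = |Σ|/2 = 340.

340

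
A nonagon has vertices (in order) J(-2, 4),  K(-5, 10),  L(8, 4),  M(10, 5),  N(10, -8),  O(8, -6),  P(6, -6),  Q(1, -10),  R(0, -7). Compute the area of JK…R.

Apply the shoelace (surveyor's) formula: 2A = Σ (x_i·y_{i+1} − x_{i+1}·y_i), indices taken mod 9.
Cross-terms: 0, -100, 0, -130, 4, -12, -54, -7, -14  ⇒  Σ = -313
Area = |Σ|/2 = 156.5.

156.5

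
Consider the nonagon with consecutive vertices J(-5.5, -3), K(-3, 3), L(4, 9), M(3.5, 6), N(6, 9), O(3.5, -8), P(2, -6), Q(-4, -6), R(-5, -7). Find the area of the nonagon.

111.25

Apply Gauss's area formula: 2A = Σ (x_i·y_{i+1} − x_{i+1}·y_i), indices taken mod 9.
Cross-terms: -25.5, -39, -7.5, -4.5, -79.5, -5, -36, -2, -23.5  ⇒  Σ = -222.5
Area = |Σ|/2 = 111.25.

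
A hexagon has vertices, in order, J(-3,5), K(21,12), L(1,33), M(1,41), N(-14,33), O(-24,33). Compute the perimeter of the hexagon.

|JK| = √((24)² + (7)²) = √625 = 25
|KL| = √((-20)² + (21)²) = √841 = 29
|LM| = √((0)² + (8)²) = √64 = 8
|MN| = √((-15)² + (-8)²) = √289 = 17
|NO| = √((-10)² + (0)²) = √100 = 10
|OJ| = √((21)² + (-28)²) = √1225 = 35
Perimeter = 25 + 29 + 8 + 17 + 10 + 35 = 124.

124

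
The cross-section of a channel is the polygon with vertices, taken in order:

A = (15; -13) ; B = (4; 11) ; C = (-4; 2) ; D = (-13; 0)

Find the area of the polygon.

232

Apply the shoelace (surveyor's) formula: 2A = Σ (x_i·y_{i+1} − x_{i+1}·y_i), indices taken mod 4.
Cross-terms: 217, 52, 26, 169  ⇒  Σ = 464
Area = |Σ|/2 = 232.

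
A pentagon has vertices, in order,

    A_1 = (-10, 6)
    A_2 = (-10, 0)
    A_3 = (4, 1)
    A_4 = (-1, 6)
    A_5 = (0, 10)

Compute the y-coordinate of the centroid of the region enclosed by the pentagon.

Apply Gauss's area formula. First the cross-terms c_i = x_i·y_{i+1} − x_{i+1}·y_i:
  60, -10, 25, -10, 100  ⇒  2A = 165, A = 82.5.
Then Σ (y_i + y_{i+1})·c_i = 1965, so ȳ = 1965 / (6·82.5) = 131/33.

131/33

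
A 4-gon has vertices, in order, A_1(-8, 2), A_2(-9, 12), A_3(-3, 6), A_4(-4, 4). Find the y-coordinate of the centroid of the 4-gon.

6.4

Apply the surveyor's formula. First the cross-terms c_i = x_i·y_{i+1} − x_{i+1}·y_i:
  -78, -18, 12, 24  ⇒  2A = -60, A = -30.
Then Σ (y_i + y_{i+1})·c_i = -1152, so ȳ = -1152 / (6·(-30)) = 6.4.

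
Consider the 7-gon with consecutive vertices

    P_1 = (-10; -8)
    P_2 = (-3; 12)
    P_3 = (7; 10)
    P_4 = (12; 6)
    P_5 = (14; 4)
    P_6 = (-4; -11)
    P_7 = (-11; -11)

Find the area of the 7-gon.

304.5

Apply the shoelace formula: 2A = Σ (x_i·y_{i+1} − x_{i+1}·y_i), indices taken mod 7.
Σ = (-144) + (-114) + (-78) + (-36) + (-138) + (-77) + (-22) = -609
Area = |Σ|/2 = 304.5.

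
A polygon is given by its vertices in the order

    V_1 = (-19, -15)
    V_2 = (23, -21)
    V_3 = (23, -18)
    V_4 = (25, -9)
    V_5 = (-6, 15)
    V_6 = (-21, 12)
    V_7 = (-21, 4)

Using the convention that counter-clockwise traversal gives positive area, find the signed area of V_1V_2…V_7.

1089.5

Cross-terms: 744, 69, 243, 321, 243, 168, 391  ⇒  Σ = 2179
Signed area = Σ/2 = 1089.5 (positive ⇒ counter-clockwise traversal).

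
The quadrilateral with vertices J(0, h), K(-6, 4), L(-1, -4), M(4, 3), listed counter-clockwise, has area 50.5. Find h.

6

The doubled signed area Σ (x_i y_{i+1} − x_{i+1} y_i) is linear in h.
With h=0 it equals 41; the coefficient of h is 10 (from the two edges through J).
So 10·h + 41 = 2·50.5 = 101 ⇒ h = 6.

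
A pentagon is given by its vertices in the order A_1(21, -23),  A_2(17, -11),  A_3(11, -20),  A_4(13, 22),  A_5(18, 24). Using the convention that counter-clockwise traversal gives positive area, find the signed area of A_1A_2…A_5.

Σ = (160) + (-219) + (502) + (-84) + (-918) = -559
Signed area = Σ/2 = -279.5 (negative ⇒ clockwise traversal).

-279.5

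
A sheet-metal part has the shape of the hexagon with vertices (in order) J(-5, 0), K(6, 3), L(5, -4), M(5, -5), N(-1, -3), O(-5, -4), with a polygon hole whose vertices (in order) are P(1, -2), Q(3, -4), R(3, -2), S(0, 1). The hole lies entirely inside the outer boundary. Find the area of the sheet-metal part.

50

Outer boundary:
Σ = (-15) + (-39) + (-5) + (-20) + (-11) + (-20) = -110
Area = |Σ|/2 = 55.
Hole:
Apply the shoelace (surveyor's) formula: 2A = Σ (x_i·y_{i+1} − x_{i+1}·y_i), indices taken mod 4.
Σ = (2) + (6) + (3) + (-1) = 10
Area = |Σ|/2 = 5.
Net area = 55 − 5 = 50.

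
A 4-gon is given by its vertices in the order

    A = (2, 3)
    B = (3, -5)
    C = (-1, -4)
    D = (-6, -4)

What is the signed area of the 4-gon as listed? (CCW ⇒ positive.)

-33

Apply the shoelace (surveyor's) formula: 2A = Σ (x_i·y_{i+1} − x_{i+1}·y_i), indices taken mod 4.
Σ = (-19) + (-17) + (-20) + (-10) = -66
Signed area = Σ/2 = -33 (negative ⇒ clockwise traversal).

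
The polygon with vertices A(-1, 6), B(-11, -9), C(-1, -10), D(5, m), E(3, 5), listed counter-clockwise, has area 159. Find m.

The doubled signed area Σ (x_i y_{i+1} − x_{i+1} y_i) is linear in m.
With m=0 it equals 274; the coefficient of m is -4 (from the two edges through D).
So -4·m + 274 = 2·159 = 318 ⇒ m = -11.

-11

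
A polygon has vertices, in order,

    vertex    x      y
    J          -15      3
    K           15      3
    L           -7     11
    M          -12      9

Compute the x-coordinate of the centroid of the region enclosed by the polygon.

-104/33

Apply the shoelace formula. First the cross-terms c_i = x_i·y_{i+1} − x_{i+1}·y_i:
  -90, 186, 69, 99  ⇒  2A = 264, A = 132.
Then Σ (x_i + x_{i+1})·c_i = -2496, so x̄ = -2496 / (6·132) = -104/33.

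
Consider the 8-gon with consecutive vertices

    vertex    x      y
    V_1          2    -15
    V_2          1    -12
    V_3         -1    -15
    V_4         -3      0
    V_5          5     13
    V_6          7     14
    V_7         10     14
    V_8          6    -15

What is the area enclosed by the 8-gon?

238.5

Apply the shoelace (surveyor's) formula: 2A = Σ (x_i·y_{i+1} − x_{i+1}·y_i), indices taken mod 8.
Σ = (-9) + (-27) + (-45) + (-39) + (-21) + (-42) + (-234) + (-60) = -477
Area = |Σ|/2 = 238.5.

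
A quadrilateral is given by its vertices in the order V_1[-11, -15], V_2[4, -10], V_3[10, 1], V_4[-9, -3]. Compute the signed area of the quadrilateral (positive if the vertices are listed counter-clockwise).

177.5

Apply Gauss's area formula: 2A = Σ (x_i·y_{i+1} − x_{i+1}·y_i), indices taken mod 4.
V_1→V_2: (-11)(-10) − (4)(-15) = 170
V_2→V_3: (4)(1) − (10)(-10) = 104
V_3→V_4: (10)(-3) − (-9)(1) = -21
V_4→V_1: (-9)(-15) − (-11)(-3) = 102
Σ = 355
Signed area = Σ/2 = 177.5 (positive ⇒ counter-clockwise traversal).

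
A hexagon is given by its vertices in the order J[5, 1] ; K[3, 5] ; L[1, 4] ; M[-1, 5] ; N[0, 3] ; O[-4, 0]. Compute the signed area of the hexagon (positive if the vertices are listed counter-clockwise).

Apply the shoelace formula: 2A = Σ (x_i·y_{i+1} − x_{i+1}·y_i), indices taken mod 6.
Cross-terms: 22, 7, 9, -3, 12, -4  ⇒  Σ = 43
Signed area = Σ/2 = 21.5 (positive ⇒ counter-clockwise traversal).

21.5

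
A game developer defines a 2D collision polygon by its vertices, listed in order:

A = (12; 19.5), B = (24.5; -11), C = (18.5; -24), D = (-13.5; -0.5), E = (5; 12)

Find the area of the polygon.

766.75

Apply Gauss's area formula: 2A = Σ (x_i·y_{i+1} − x_{i+1}·y_i), indices taken mod 5.
Σ = (-609.75) + (-384.5) + (-333.25) + (-159.5) + (-46.5) = -1533.5
Area = |Σ|/2 = 766.75.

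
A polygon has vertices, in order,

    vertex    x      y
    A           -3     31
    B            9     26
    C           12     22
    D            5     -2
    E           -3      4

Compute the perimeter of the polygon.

|AB| = √((12)² + (-5)²) = √169 = 13
|BC| = √((3)² + (-4)²) = √25 = 5
|CD| = √((-7)² + (-24)²) = √625 = 25
|DE| = √((-8)² + (6)²) = √100 = 10
|EA| = √((0)² + (27)²) = √729 = 27
Perimeter = 13 + 5 + 25 + 10 + 27 = 80.

80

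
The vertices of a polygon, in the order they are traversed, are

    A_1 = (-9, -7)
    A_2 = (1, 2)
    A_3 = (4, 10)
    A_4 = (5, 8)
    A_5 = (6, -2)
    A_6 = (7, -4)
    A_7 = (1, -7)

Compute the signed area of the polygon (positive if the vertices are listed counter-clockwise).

Σ = (-11) + (2) + (-18) + (-58) + (-10) + (-45) + (-70) = -210
Signed area = Σ/2 = -105 (negative ⇒ clockwise traversal).

-105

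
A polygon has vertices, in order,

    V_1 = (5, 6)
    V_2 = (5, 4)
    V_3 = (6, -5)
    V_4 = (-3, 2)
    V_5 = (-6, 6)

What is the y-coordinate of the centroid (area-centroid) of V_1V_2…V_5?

Apply the shoelace (surveyor's) formula. First the cross-terms c_i = x_i·y_{i+1} − x_{i+1}·y_i:
  -10, -49, -3, -6, -66  ⇒  2A = -134, A = -67.
Then Σ (y_i + y_{i+1})·c_i = -882, so ȳ = -882 / (6·(-67)) = 147/67.

147/67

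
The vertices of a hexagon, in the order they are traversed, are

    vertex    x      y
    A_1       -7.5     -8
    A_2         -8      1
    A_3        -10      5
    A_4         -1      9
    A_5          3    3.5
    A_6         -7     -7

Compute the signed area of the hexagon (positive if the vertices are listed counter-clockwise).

-105

Apply the shoelace formula: 2A = Σ (x_i·y_{i+1} − x_{i+1}·y_i), indices taken mod 6.
Σ = (-71.5) + (-30) + (-85) + (-30.5) + (3.5) + (3.5) = -210
Signed area = Σ/2 = -105 (negative ⇒ clockwise traversal).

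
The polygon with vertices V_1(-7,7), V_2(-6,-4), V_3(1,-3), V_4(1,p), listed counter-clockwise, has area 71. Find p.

5

The doubled signed area Σ (x_i y_{i+1} − x_{i+1} y_i) is linear in p.
With p=0 it equals 102; the coefficient of p is 8 (from the two edges through V_4).
So 8·p + 102 = 2·71 = 142 ⇒ p = 5.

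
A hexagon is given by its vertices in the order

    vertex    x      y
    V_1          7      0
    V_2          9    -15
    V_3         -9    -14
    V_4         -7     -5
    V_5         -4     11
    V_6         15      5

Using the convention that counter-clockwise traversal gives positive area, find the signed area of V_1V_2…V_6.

V_1→V_2: (7)(-15) − (9)(0) = -105
V_2→V_3: (9)(-14) − (-9)(-15) = -261
V_3→V_4: (-9)(-5) − (-7)(-14) = -53
V_4→V_5: (-7)(11) − (-4)(-5) = -97
V_5→V_6: (-4)(5) − (15)(11) = -185
V_6→V_1: (15)(0) − (7)(5) = -35
Σ = -736
Signed area = Σ/2 = -368 (negative ⇒ clockwise traversal).

-368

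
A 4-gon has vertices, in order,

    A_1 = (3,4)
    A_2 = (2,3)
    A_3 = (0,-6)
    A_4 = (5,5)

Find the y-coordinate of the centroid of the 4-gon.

Apply the surveyor's formula. First the cross-terms c_i = x_i·y_{i+1} − x_{i+1}·y_i:
  1, -12, 30, 5  ⇒  2A = 24, A = 12.
Then Σ (y_i + y_{i+1})·c_i = 58, so ȳ = 58 / (6·12) = 29/36.

29/36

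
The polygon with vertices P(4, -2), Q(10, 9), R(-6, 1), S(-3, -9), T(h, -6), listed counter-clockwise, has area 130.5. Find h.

Write out the shoelace sum; only the two edges meeting at T involve h:
2·Area = [((-3)·(-6) − h·(-9)) + (h·(-2) − 4·(-6))] + 177
       = 7·h + 219 = 261
⇒ h = 6.

6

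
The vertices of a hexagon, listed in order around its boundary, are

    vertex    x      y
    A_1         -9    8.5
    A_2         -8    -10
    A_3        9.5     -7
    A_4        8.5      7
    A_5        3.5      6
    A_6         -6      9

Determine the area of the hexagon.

Apply the shoelace (surveyor's) formula: 2A = Σ (x_i·y_{i+1} − x_{i+1}·y_i), indices taken mod 6.
Σ = (158) + (151) + (126) + (26.5) + (67.5) + (30) = 559
Area = |Σ|/2 = 279.5.

279.5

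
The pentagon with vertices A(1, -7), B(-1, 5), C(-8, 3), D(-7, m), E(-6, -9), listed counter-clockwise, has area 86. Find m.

The doubled signed area Σ (x_i y_{i+1} − x_{i+1} y_i) is linear in m.
With m=0 it equals 170; the coefficient of m is -2 (from the two edges through D).
So -2·m + 170 = 2·86 = 172 ⇒ m = -1.

-1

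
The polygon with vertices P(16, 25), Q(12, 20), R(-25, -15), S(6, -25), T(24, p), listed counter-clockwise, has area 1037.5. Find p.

Write out the shoelace sum; only the two edges meeting at T involve p:
2·Area = [(6·p − 24·(-25)) + (24·25 − 16·p)] + 1055
       = -10·p + 2255 = 2075
⇒ p = 18.

18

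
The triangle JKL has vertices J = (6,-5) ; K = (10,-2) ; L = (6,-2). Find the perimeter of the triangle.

|JK| = √((4)² + (3)²) = √25 = 5
|KL| = √((-4)² + (0)²) = √16 = 4
|LJ| = √((0)² + (-3)²) = √9 = 3
Perimeter = 5 + 4 + 3 = 12.

12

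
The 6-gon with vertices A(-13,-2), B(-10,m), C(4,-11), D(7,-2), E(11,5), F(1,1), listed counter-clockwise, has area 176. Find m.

-7

Write out the shoelace sum; only the two edges meeting at B involve m:
2·Area = [((-13)·m − (-10)·(-2)) + ((-10)·(-11) − 4·m)] + 143
       = -17·m + 233 = 352
⇒ m = -7.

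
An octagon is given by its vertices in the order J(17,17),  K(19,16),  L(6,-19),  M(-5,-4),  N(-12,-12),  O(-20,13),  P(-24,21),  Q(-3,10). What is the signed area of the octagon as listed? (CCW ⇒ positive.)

Apply Gauss's area formula: 2A = Σ (x_i·y_{i+1} − x_{i+1}·y_i), indices taken mod 8.
Cross-terms: -51, -457, -119, 12, -396, -108, -177, -221  ⇒  Σ = -1517
Signed area = Σ/2 = -758.5 (negative ⇒ clockwise traversal).

-758.5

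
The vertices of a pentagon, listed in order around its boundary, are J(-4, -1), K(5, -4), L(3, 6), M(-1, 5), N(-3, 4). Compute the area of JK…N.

Apply Gauss's area formula: 2A = Σ (x_i·y_{i+1} − x_{i+1}·y_i), indices taken mod 5.
Σ = (21) + (42) + (21) + (11) + (19) = 114
Area = |Σ|/2 = 57.

57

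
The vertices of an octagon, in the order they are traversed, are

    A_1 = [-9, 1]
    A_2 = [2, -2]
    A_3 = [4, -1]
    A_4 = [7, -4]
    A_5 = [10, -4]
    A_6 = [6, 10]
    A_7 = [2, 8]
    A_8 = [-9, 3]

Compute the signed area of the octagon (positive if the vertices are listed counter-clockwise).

Apply the shoelace (surveyor's) formula: 2A = Σ (x_i·y_{i+1} − x_{i+1}·y_i), indices taken mod 8.
Σ = (16) + (6) + (-9) + (12) + (124) + (28) + (78) + (18) = 273
Signed area = Σ/2 = 136.5 (positive ⇒ counter-clockwise traversal).

136.5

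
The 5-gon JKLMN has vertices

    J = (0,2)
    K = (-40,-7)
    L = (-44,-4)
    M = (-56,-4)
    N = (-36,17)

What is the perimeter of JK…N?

126

|JK| = √((-40)² + (-9)²) = √1681 = 41
|KL| = √((-4)² + (3)²) = √25 = 5
|LM| = √((-12)² + (0)²) = √144 = 12
|MN| = √((20)² + (21)²) = √841 = 29
|NJ| = √((36)² + (-15)²) = √1521 = 39
Perimeter = 41 + 5 + 12 + 29 + 39 = 126.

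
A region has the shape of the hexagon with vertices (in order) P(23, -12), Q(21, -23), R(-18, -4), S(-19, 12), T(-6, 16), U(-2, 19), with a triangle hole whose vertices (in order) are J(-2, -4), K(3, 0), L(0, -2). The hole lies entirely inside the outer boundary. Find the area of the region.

Outer boundary:
Cross-terms: -277, -498, -292, -232, -82, -413  ⇒  Σ = -1794
Area = |Σ|/2 = 897.
Hole:
Apply the shoelace (surveyor's) formula: 2A = Σ (x_i·y_{i+1} − x_{i+1}·y_i), indices taken mod 3.
J→K: (-2)(0) − (3)(-4) = 12
K→L: (3)(-2) − (0)(0) = -6
L→J: (0)(-4) − (-2)(-2) = -4
Σ = 2
Area = |Σ|/2 = 1.
Net area = 897 − 1 = 896.

896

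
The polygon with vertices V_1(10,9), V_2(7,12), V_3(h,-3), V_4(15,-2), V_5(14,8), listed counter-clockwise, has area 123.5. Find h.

2

Write out the shoelace sum; only the two edges meeting at V_3 involve h:
2·Area = [(7·(-3) − h·12) + (h·(-2) − 15·(-3))] + 251
       = -14·h + 275 = 247
⇒ h = 2.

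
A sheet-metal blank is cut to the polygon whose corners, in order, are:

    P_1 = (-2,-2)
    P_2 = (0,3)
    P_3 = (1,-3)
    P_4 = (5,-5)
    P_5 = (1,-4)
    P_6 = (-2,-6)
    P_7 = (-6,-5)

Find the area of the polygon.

26

Apply the surveyor's formula: 2A = Σ (x_i·y_{i+1} − x_{i+1}·y_i), indices taken mod 7.
Σ = (-6) + (-3) + (10) + (-15) + (-14) + (-26) + (2) = -52
Area = |Σ|/2 = 26.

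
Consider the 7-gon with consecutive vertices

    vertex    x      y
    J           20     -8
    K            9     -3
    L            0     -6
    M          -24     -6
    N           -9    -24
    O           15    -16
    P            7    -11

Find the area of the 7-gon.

475.5

Σ = (12) + (-54) + (-144) + (522) + (504) + (-53) + (164) = 951
Area = |Σ|/2 = 475.5.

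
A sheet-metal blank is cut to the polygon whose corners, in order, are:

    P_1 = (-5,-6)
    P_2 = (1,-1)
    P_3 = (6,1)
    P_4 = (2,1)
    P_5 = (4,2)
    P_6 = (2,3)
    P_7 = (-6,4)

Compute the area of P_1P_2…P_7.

P_1→P_2: (-5)(-1) − (1)(-6) = 11
P_2→P_3: (1)(1) − (6)(-1) = 7
P_3→P_4: (6)(1) − (2)(1) = 4
P_4→P_5: (2)(2) − (4)(1) = 0
P_5→P_6: (4)(3) − (2)(2) = 8
P_6→P_7: (2)(4) − (-6)(3) = 26
P_7→P_1: (-6)(-6) − (-5)(4) = 56
Σ = 112
Area = |Σ|/2 = 56.

56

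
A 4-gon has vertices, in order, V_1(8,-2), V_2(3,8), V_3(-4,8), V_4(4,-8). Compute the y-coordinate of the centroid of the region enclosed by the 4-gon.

Apply the shoelace (surveyor's) formula. First the cross-terms c_i = x_i·y_{i+1} − x_{i+1}·y_i:
  70, 56, 0, 56  ⇒  2A = 182, A = 91.
Then Σ (y_i + y_{i+1})·c_i = 756, so ȳ = 756 / (6·91) = 18/13.

18/13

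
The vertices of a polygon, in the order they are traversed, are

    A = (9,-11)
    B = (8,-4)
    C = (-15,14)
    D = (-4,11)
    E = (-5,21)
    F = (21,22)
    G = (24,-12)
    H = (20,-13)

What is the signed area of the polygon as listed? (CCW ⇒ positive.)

Apply Gauss's area formula: 2A = Σ (x_i·y_{i+1} − x_{i+1}·y_i), indices taken mod 8.
A→B: (9)(-4) − (8)(-11) = 52
B→C: (8)(14) − (-15)(-4) = 52
C→D: (-15)(11) − (-4)(14) = -109
D→E: (-4)(21) − (-5)(11) = -29
E→F: (-5)(22) − (21)(21) = -551
F→G: (21)(-12) − (24)(22) = -780
G→H: (24)(-13) − (20)(-12) = -72
H→A: (20)(-11) − (9)(-13) = -103
Σ = -1540
Signed area = Σ/2 = -770 (negative ⇒ clockwise traversal).

-770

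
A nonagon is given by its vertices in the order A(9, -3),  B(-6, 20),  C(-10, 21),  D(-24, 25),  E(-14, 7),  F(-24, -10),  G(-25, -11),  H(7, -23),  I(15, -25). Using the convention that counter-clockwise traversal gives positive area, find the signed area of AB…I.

Apply Gauss's area formula: 2A = Σ (x_i·y_{i+1} − x_{i+1}·y_i), indices taken mod 9.
Cross-terms: 162, 74, 254, 182, 308, 14, 652, 170, 180  ⇒  Σ = 1996
Signed area = Σ/2 = 998 (positive ⇒ counter-clockwise traversal).

998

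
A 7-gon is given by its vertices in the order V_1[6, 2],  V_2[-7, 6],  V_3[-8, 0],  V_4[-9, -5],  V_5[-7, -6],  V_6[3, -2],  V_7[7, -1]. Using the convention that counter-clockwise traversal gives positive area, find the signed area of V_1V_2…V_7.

110

Apply the shoelace formula: 2A = Σ (x_i·y_{i+1} − x_{i+1}·y_i), indices taken mod 7.
Cross-terms: 50, 48, 40, 19, 32, 11, 20  ⇒  Σ = 220
Signed area = Σ/2 = 110 (positive ⇒ counter-clockwise traversal).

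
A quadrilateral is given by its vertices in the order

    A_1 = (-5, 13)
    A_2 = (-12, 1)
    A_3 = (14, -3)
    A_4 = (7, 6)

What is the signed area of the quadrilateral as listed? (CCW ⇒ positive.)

199.5

Apply Gauss's area formula: 2A = Σ (x_i·y_{i+1} − x_{i+1}·y_i), indices taken mod 4.
A_1→A_2: (-5)(1) − (-12)(13) = 151
A_2→A_3: (-12)(-3) − (14)(1) = 22
A_3→A_4: (14)(6) − (7)(-3) = 105
A_4→A_1: (7)(13) − (-5)(6) = 121
Σ = 399
Signed area = Σ/2 = 199.5 (positive ⇒ counter-clockwise traversal).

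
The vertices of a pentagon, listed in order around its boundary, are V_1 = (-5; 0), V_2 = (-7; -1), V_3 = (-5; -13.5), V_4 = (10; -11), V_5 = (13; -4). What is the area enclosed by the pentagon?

183.75

Apply Gauss's area formula: 2A = Σ (x_i·y_{i+1} − x_{i+1}·y_i), indices taken mod 5.
Σ = (5) + (89.5) + (190) + (103) + (-20) = 367.5
Area = |Σ|/2 = 183.75.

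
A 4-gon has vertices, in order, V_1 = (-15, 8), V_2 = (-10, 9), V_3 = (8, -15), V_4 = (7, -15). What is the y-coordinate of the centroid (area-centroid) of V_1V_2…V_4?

-10/21

Apply the surveyor's formula. First the cross-terms c_i = x_i·y_{i+1} − x_{i+1}·y_i:
  -55, 78, -15, -169  ⇒  2A = -161, A = -80.5.
Then Σ (y_i + y_{i+1})·c_i = 230, so ȳ = 230 / (6·(-80.5)) = -10/21.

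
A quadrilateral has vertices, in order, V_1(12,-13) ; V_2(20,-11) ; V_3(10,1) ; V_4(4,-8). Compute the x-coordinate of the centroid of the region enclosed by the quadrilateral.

1254/109

Apply the shoelace formula. First the cross-terms c_i = x_i·y_{i+1} − x_{i+1}·y_i:
  128, 130, -84, 44  ⇒  2A = 218, A = 109.
Then Σ (x_i + x_{i+1})·c_i = 7524, so x̄ = 7524 / (6·109) = 1254/109.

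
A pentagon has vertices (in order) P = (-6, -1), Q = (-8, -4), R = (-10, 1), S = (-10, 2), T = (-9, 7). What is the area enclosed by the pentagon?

21.5

Apply the surveyor's formula: 2A = Σ (x_i·y_{i+1} − x_{i+1}·y_i), indices taken mod 5.
Σ = (16) + (-48) + (-10) + (-52) + (51) = -43
Area = |Σ|/2 = 21.5.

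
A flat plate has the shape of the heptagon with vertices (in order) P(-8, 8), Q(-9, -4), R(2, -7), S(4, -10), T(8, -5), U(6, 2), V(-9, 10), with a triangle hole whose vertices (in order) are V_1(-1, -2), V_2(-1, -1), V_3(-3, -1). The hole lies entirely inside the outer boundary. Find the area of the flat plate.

186.5

Outer boundary:
Σ = (104) + (71) + (8) + (60) + (46) + (78) + (8) = 375
Area = |Σ|/2 = 187.5.
Hole:
Apply the shoelace formula: 2A = Σ (x_i·y_{i+1} − x_{i+1}·y_i), indices taken mod 3.
Σ = (-1) + (-2) + (5) = 2
Area = |Σ|/2 = 1.
Net area = 187.5 − 1 = 186.5.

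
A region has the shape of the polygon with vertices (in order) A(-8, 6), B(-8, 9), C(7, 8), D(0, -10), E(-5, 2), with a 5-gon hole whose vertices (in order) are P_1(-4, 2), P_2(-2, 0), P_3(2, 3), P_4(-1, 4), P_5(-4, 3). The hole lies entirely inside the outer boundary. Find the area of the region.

Outer boundary:
Apply the shoelace (surveyor's) formula: 2A = Σ (x_i·y_{i+1} − x_{i+1}·y_i), indices taken mod 5.
Σ = (-24) + (-127) + (-70) + (-50) + (-14) = -285
Area = |Σ|/2 = 142.5.
Hole:
Apply the shoelace (surveyor's) formula: 2A = Σ (x_i·y_{i+1} − x_{i+1}·y_i), indices taken mod 5.
Σ = (4) + (-6) + (11) + (13) + (4) = 26
Area = |Σ|/2 = 13.
Net area = 142.5 − 13 = 129.5.

129.5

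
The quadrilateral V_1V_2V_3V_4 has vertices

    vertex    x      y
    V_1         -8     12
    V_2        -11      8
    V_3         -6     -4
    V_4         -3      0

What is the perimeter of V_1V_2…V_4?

|V_1V_2| = √((-3)² + (-4)²) = √25 = 5
|V_2V_3| = √((5)² + (-12)²) = √169 = 13
|V_3V_4| = √((3)² + (4)²) = √25 = 5
|V_4V_1| = √((-5)² + (12)²) = √169 = 13
Perimeter = 5 + 13 + 5 + 13 = 36.

36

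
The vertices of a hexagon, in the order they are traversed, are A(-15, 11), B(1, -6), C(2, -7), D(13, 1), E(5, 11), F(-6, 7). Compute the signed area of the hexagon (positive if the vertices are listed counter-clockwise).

Cross-terms: 79, 5, 93, 138, 101, 39  ⇒  Σ = 455
Signed area = Σ/2 = 227.5 (positive ⇒ counter-clockwise traversal).

227.5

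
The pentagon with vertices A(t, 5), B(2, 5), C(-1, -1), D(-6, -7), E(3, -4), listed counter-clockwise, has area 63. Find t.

8

Write out the shoelace sum; only the two edges meeting at A involve t:
2·Area = [(3·5 − t·(-4)) + (t·5 − 2·5)] + 49
       = 9·t + 54 = 126
⇒ t = 8.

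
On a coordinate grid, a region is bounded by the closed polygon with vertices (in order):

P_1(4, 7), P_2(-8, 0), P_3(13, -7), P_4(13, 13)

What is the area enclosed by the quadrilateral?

205.5

Apply Gauss's area formula: 2A = Σ (x_i·y_{i+1} − x_{i+1}·y_i), indices taken mod 4.
Σ = (56) + (56) + (260) + (39) = 411
Area = |Σ|/2 = 205.5.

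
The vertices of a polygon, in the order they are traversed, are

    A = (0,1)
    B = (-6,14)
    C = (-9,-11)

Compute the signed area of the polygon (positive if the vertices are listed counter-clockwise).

Σ = (6) + (192) + (-9) = 189
Signed area = Σ/2 = 94.5 (positive ⇒ counter-clockwise traversal).

94.5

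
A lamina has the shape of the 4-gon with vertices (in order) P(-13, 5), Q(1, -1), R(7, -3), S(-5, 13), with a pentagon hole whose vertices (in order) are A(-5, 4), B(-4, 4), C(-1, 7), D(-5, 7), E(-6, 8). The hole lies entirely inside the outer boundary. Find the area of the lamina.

107

Outer boundary:
Σ = (8) + (4) + (76) + (144) = 232
Area = |Σ|/2 = 116.
Hole:
Apply the shoelace formula: 2A = Σ (x_i·y_{i+1} − x_{i+1}·y_i), indices taken mod 5.
Σ = (-4) + (-24) + (28) + (2) + (16) = 18
Area = |Σ|/2 = 9.
Net area = 116 − 9 = 107.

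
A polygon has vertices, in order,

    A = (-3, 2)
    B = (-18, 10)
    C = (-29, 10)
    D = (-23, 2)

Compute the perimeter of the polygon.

|AB| = √((-15)² + (8)²) = √289 = 17
|BC| = √((-11)² + (0)²) = √121 = 11
|CD| = √((6)² + (-8)²) = √100 = 10
|DA| = √((20)² + (0)²) = √400 = 20
Perimeter = 17 + 11 + 10 + 20 = 58.

58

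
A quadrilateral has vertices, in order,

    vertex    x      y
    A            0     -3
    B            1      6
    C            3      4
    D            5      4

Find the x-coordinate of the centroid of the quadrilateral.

32/17

Apply Gauss's area formula. First the cross-terms c_i = x_i·y_{i+1} − x_{i+1}·y_i:
  3, -14, -8, -15  ⇒  2A = -34, A = -17.
Then Σ (x_i + x_{i+1})·c_i = -192, so x̄ = -192 / (6·(-17)) = 32/17.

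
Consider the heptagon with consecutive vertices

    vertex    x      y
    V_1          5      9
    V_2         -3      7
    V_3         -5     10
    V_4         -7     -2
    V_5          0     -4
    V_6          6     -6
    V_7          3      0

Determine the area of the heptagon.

Apply Gauss's area formula: 2A = Σ (x_i·y_{i+1} − x_{i+1}·y_i), indices taken mod 7.
Σ = (62) + (5) + (80) + (28) + (24) + (18) + (27) = 244
Area = |Σ|/2 = 122.

122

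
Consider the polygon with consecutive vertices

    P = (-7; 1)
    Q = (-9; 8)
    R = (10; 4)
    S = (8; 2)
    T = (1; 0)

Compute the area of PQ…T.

88

Cross-terms: -47, -116, -12, -2, 1  ⇒  Σ = -176
Area = |Σ|/2 = 88.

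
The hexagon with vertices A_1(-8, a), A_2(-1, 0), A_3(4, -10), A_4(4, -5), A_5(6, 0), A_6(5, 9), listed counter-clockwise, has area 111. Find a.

Write out the shoelace sum; only the two edges meeting at A_1 involve a:
2·Area = [(5·a − (-8)·9) + ((-8)·0 − (-1)·a)] + 114
       = 6·a + 186 = 222
⇒ a = 6.

6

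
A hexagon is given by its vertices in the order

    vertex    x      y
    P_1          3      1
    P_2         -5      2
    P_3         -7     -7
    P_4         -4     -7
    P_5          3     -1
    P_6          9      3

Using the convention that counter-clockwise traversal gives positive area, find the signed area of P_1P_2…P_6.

Apply Gauss's area formula: 2A = Σ (x_i·y_{i+1} − x_{i+1}·y_i), indices taken mod 6.
P_1→P_2: (3)(2) − (-5)(1) = 11
P_2→P_3: (-5)(-7) − (-7)(2) = 49
P_3→P_4: (-7)(-7) − (-4)(-7) = 21
P_4→P_5: (-4)(-1) − (3)(-7) = 25
P_5→P_6: (3)(3) − (9)(-1) = 18
P_6→P_1: (9)(1) − (3)(3) = 0
Σ = 124
Signed area = Σ/2 = 62 (positive ⇒ counter-clockwise traversal).

62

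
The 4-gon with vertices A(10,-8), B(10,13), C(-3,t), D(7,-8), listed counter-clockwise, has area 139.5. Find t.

The doubled signed area Σ (x_i y_{i+1} − x_{i+1} y_i) is linear in t.
With t=0 it equals 297; the coefficient of t is 3 (from the two edges through C).
So 3·t + 297 = 2·139.5 = 279 ⇒ t = -6.

-6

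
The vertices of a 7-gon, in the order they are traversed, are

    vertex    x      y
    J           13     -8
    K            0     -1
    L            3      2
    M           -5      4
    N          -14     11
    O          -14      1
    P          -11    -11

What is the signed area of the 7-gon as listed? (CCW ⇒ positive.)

Apply the shoelace formula: 2A = Σ (x_i·y_{i+1} − x_{i+1}·y_i), indices taken mod 7.
Cross-terms: -13, 3, 22, 1, 140, 165, 231  ⇒  Σ = 549
Signed area = Σ/2 = 274.5 (positive ⇒ counter-clockwise traversal).

274.5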